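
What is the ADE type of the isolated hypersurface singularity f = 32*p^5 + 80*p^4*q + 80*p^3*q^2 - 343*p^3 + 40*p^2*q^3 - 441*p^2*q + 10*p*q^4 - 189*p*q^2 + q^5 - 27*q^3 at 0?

E_8

The Hessian of f at 0 is [[0, 0], [0, 0]] with rank 0, so corank 2. A Groebner basis of the Jacobian ideal J(f) in C{p,q} is {q^5, p*q^3 + 25*q^4/56, p^2 + 6*p*q/7 + 9*q^2/49}; counting standard monomials gives mu = 8. Corank 2; j^3 = -(7*p + 3*q)^3 is a perfect cube, so E-series; the 5-jet and mu = 8 give E_8.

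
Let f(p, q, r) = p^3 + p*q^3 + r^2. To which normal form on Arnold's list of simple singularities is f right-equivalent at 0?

E_7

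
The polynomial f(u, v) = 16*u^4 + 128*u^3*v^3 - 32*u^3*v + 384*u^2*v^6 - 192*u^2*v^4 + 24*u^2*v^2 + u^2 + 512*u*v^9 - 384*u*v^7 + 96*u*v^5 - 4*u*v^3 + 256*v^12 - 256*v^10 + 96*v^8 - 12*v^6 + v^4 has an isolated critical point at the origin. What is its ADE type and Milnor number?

Type A3, Milnor number mu = 3.

The Hessian of f at 0 is [[2, 0], [0, 0]] with rank 1, so corank 1. A Groebner basis of the Jacobian ideal J(f) in C{u,v} is {v^3, u}; counting standard monomials gives mu = 3. Corank 1: A-series; mu = 3 gives A_3.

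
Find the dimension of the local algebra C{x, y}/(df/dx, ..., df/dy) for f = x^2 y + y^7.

The Hessian of f at 0 is [[0, 0], [0, 0]] with rank 0, so corank 2. A Groebner basis of the Jacobian ideal J(f) in C{x,y} is {x^2/7 + y^6, x^3, x*y}; counting standard monomials gives mu = 8. Corank 2; j^3 = x^2*y has shape L^2 M (L != M), so D-series; mu = 8 gives D_8.

8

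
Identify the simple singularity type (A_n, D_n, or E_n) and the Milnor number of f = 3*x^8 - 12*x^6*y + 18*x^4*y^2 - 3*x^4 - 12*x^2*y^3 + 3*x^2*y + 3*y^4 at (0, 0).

Type D_5, Milnor number mu = 5.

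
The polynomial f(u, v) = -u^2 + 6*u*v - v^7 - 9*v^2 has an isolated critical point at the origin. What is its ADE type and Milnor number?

The Hessian of f at 0 has rank 1. Corank 1: A-series; mu = 6 gives A_6.

Type A_6, Milnor number mu = 6.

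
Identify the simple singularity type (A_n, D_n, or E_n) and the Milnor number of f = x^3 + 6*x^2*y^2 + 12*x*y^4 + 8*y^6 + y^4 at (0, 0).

The Hessian of f at 0 is [[0, 0], [0, 0]] with rank 0, so corank 2. A Groebner basis of the Jacobian ideal J(f) in C{x,y} is {x^3, x^2*y, x^2/4 + x*y^2, y^3}; counting standard monomials gives mu = 6. Corank 2; j^3 = x^3 is a perfect cube, so E-series; the 4-jet and mu = 6 give E_6.

Type E_{6}, Milnor number mu = 6.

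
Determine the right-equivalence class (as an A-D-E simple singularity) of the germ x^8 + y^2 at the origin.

The Hessian of f at 0 is [[0, 0], [0, 2]] with rank 1, so corank 1. A Groebner basis of the Jacobian ideal J(f) in C{x,y} is {x^7, y}; counting standard monomials gives mu = 7. Corank 1: A-series; mu = 7 gives A_7.

A_{7}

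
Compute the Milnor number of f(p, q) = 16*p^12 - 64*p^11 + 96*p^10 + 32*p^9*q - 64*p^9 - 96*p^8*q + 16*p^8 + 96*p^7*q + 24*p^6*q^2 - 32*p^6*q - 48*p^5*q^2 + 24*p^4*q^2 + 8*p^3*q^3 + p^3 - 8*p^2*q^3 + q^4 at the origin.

The Hessian of f at 0 is [[0, 0], [0, 0]] with rank 0, so corank 2. A Groebner basis of the Jacobian ideal J(f) in C{p,q} is {q^3, p^2}; counting standard monomials gives mu = 6. Corank 2; j^3 = p^3 is a perfect cube, so E-series; the 4-jet and mu = 6 give E_6.

6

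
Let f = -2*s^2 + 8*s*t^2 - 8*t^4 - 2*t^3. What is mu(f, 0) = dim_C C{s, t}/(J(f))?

The Hessian of f at 0 has rank 1. Corank 1: A-series; mu = 2 gives A_2.

2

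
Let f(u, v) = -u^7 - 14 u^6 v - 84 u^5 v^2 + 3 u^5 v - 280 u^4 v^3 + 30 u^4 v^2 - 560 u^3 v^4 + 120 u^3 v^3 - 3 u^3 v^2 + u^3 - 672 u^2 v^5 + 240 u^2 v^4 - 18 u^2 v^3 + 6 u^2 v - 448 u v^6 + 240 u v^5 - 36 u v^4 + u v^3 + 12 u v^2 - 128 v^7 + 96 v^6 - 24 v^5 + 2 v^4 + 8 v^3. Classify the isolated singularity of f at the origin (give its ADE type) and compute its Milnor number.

The Hessian of f at 0 has rank 0. Corank 2; j^3 = (u + 2*v)^3 is a perfect cube, so E-series; the 4-jet and mu = 7 give E_7.

Type E_{7}, Milnor number mu = 7.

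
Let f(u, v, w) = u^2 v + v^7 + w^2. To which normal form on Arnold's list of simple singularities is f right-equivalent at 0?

The Hessian of f at 0 has rank 1. Corank 2; j^3 = u^2*v has shape L^2 M (L != M), so D-series; mu = 8 gives D_8.

D8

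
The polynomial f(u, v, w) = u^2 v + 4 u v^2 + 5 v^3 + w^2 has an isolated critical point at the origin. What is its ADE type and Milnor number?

Type D4, Milnor number mu = 4.

The Hessian of f at 0 is [[0, 0, 0], [0, 0, 0], [0, 0, 2]] with rank 1, so corank 2. A Groebner basis of the Jacobian ideal J(f) in C{u,v,w} is {v^3, u^2 - v^2, u*v + 2*v^2, w}; counting standard monomials gives mu = 4. Corank 2; j^3 = v*(u^2 + 4*u*v + 5*v^2) splits into three distinct lines over C (the quadratic factor has nonzero discriminant), so D_4.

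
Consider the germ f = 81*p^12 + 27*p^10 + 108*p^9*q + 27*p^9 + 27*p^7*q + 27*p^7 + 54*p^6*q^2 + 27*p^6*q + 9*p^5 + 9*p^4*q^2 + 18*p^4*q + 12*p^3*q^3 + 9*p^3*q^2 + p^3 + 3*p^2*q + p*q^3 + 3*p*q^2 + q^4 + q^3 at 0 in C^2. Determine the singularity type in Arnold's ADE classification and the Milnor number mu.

The Hessian of f at 0 is [[0, 0], [0, 0]] with rank 0, so corank 2. A Groebner basis of the Jacobian ideal J(f) in C{p,q} is {p^3 + 3*p^2*q + 6*p^2 + 12*p*q + 6*q^2, -3*p^2 + p*q^2 - 6*p*q - 3*q^2, 3*p^2 + 6*p*q + q^3 + 3*q^2}; counting standard monomials gives mu = 7. Corank 2; j^3 = (p + q)^3 is a perfect cube, so E-series; the 4-jet and mu = 7 give E_7.

Type E7, Milnor number mu = 7.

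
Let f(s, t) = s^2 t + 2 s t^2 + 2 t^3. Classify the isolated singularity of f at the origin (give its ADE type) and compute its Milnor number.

Type D_{4}, Milnor number mu = 4.

The Hessian of f at 0 has rank 0. Corank 2; j^3 = t*(s^2 + 2*s*t + 2*t^2) splits into three distinct lines over C (the quadratic factor has nonzero discriminant), so D_4.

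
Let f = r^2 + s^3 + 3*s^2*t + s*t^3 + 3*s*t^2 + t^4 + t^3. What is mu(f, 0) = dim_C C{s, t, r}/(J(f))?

The Hessian of f at 0 has rank 1. Corank 2; j^3 = (s + t)^3 is a perfect cube, so E-series; the 4-jet and mu = 7 give E_7.

7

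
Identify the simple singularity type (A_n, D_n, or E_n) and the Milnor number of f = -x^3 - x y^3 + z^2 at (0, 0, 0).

The Hessian of f at 0 has rank 1. Corank 2; j^3 = -x^3 is a perfect cube, so E-series; the 4-jet and mu = 7 give E_7.

Type E7, Milnor number mu = 7.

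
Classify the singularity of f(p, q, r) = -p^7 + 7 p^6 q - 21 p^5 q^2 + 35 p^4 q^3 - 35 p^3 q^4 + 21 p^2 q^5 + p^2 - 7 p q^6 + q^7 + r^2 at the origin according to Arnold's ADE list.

The Hessian of f at 0 is [[2, 0, 0], [0, 0, 0], [0, 0, 2]] with rank 2, so corank 1. A Groebner basis of the Jacobian ideal J(f) in C{p,q,r} is {q^6, p, r}; counting standard monomials gives mu = 6. Corank 1: A-series; mu = 6 gives A_6.

A_{6}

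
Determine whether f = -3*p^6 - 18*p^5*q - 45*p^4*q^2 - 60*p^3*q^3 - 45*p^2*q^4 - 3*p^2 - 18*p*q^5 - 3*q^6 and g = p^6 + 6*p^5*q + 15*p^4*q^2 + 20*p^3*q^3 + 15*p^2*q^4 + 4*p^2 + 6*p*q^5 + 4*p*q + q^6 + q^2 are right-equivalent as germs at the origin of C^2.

Yes.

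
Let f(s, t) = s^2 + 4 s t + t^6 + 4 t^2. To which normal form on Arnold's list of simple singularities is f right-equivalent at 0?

A_{5}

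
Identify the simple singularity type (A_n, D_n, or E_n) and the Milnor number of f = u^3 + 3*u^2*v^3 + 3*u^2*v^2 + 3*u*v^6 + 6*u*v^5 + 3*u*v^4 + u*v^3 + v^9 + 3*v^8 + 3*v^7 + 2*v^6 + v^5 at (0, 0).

Type E_{7}, Milnor number mu = 7.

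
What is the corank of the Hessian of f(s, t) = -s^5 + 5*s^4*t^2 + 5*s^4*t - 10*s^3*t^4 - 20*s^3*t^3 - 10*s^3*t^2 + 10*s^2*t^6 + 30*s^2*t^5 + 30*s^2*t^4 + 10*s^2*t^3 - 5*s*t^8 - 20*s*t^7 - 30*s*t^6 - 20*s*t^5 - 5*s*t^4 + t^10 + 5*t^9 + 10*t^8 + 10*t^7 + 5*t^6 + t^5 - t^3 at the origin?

2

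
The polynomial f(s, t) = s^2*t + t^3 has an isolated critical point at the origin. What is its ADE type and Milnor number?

Type D_4, Milnor number mu = 4.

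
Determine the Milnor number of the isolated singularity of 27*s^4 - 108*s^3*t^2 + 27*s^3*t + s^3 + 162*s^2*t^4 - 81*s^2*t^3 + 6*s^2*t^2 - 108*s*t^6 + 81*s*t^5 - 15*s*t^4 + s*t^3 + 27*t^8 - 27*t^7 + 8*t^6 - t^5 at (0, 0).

7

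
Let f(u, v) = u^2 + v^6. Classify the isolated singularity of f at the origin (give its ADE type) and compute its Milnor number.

Type A_5, Milnor number mu = 5.

The Hessian of f at 0 has rank 1. Corank 1: A-series; mu = 5 gives A_5.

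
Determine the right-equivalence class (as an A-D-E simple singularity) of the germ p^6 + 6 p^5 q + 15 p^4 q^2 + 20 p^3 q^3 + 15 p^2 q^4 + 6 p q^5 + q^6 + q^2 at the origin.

A_{5}

The Hessian of f at 0 is [[0, 0], [0, 2]] with rank 1, so corank 1. A Groebner basis of the Jacobian ideal J(f) in C{p,q} is {p^5, q}; counting standard monomials gives mu = 5. Corank 1: A-series; mu = 5 gives A_5.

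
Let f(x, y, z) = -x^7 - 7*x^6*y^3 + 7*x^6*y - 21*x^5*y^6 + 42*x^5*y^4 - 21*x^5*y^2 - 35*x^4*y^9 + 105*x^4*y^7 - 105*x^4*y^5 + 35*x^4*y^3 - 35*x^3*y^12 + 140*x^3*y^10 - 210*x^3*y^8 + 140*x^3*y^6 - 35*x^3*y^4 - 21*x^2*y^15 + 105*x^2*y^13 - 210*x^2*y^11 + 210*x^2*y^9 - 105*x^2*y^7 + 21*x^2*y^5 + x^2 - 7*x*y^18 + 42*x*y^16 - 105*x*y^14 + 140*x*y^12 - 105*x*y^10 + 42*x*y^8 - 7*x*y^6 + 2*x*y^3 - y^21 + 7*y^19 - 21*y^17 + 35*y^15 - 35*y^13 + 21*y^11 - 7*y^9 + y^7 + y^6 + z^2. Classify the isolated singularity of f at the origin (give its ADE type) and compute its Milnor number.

Type A6, Milnor number mu = 6.

The Hessian of f at 0 has rank 2. Corank 1: A-series; mu = 6 gives A_6.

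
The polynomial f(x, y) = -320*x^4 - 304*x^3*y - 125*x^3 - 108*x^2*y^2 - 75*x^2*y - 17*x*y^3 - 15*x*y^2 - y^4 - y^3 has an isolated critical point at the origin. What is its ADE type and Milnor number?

Type E_{7}, Milnor number mu = 7.

The Hessian of f at 0 is [[0, 0], [0, 0]] with rank 0, so corank 2. A Groebner basis of the Jacobian ideal J(f) in C{x,y} is {1171875*x^2/16 + 234375*x*y/8 + y^4 + 125*y^3/16 + 46875*y^2/16, x^3 + 675*x^2/16 + 135*x*y/8 + y^3/80 + 27*y^2/16, x^2*y - 2125*x^2/16 - 425*x*y/8 - 13*y^3/240 - 85*y^2/16, 625*x^2/2 + x*y^2 + 125*x*y + 7*y^3/30 + 25*y^2/2}; counting standard monomials gives mu = 7. Corank 2; j^3 = -(5*x + y)^3 is a perfect cube, so E-series; the 4-jet and mu = 7 give E_7.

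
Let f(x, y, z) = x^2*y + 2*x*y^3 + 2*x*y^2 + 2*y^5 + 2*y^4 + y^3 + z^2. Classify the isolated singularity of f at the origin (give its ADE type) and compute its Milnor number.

Type D_{6}, Milnor number mu = 6.

The Hessian of f at 0 is [[0, 0, 0], [0, 0, 0], [0, 0, 2]] with rank 1, so corank 2. A Groebner basis of the Jacobian ideal J(f) in C{x,y,z} is {x^3 - 3*x^2/4 - 5*x*y/2 - 7*y^2/4, x^2*y + x^2/2 + 2*x*y + 3*y^2/2, -x^2/4 + x*y^2 - 3*x*y/2 - 5*y^2/4, x*y + y^3 + y^2, z}; counting standard monomials gives mu = 6. Corank 2; j^3 = y*(x + y)^2 has shape L^2 M (L != M), so D-series; mu = 6 gives D_6.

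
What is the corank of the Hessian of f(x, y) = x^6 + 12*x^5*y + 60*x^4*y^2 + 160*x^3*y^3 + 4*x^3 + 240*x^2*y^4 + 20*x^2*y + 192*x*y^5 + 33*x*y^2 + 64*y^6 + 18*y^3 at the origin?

2

The Hessian at 0 is [[0, 0], [0, 0]] of rank 0; hence corank 2.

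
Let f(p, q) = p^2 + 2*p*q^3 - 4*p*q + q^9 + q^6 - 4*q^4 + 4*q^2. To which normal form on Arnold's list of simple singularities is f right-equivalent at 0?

A_8

The Hessian of f at 0 is [[2, -4], [-4, 8]] with rank 1, so corank 1. A Groebner basis of the Jacobian ideal J(f) in C{p,q} is {p^2*q^2 + 4*p^2 - 12*p*q + 8*q^2, p^3 - 6*p^2*q + 12*p*q^2 + 8*p - 16*q, p + q^3 - 2*q}; counting standard monomials gives mu = 8. Corank 1: A-series; mu = 8 gives A_8.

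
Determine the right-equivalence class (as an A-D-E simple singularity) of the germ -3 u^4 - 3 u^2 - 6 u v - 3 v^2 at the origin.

A_3

The Hessian of f at 0 has rank 1. Corank 1: A-series; mu = 3 gives A_3.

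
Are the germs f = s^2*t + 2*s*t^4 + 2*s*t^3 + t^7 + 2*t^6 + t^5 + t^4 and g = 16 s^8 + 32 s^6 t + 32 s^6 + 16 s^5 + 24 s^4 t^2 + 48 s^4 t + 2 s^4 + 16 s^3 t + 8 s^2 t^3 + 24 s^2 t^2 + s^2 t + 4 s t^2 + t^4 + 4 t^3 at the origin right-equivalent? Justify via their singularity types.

The Hessian of f at 0 has rank 0. Corank 2; j^3 = s^2*t has shape L^2 M (L != M), so D-series; mu = 5 gives D_5. The Hessian of g at 0 has rank 0. Corank 2; j^3 = t*(s + 2*t)^2 has shape L^2 M (L != M), so D-series; mu = 5 gives D_5. Both have type D_5, hence right-equivalent.

Yes.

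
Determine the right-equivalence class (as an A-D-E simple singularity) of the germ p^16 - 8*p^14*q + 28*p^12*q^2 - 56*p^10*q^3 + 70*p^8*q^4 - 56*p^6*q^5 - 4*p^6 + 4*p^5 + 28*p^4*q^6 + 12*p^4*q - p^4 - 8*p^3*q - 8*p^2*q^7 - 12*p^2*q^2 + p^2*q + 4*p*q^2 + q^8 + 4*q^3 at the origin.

D9

The Hessian of f at 0 has rank 0. Corank 2; j^3 = q*(p + 2*q)^2 has shape L^2 M (L != M), so D-series; mu = 9 gives D_9.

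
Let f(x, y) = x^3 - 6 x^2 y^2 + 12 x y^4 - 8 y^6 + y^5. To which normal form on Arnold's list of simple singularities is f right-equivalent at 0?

E_{8}

The Hessian of f at 0 has rank 0. Corank 2; j^3 = x^3 is a perfect cube, so E-series; the 5-jet and mu = 8 give E_8.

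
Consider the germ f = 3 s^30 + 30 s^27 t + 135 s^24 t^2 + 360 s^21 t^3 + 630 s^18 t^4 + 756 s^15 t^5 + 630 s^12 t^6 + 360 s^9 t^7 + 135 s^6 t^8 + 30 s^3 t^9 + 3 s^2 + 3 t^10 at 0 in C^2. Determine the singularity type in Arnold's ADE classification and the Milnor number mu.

The Hessian of f at 0 has rank 1. Corank 1: A-series; mu = 9 gives A_9.

Type A_{9}, Milnor number mu = 9.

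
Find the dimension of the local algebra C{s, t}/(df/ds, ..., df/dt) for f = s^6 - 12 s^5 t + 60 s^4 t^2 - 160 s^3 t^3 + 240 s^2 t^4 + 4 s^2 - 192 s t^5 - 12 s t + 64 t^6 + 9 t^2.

The Hessian of f at 0 has rank 1. Corank 1: A-series; mu = 5 gives A_5.

5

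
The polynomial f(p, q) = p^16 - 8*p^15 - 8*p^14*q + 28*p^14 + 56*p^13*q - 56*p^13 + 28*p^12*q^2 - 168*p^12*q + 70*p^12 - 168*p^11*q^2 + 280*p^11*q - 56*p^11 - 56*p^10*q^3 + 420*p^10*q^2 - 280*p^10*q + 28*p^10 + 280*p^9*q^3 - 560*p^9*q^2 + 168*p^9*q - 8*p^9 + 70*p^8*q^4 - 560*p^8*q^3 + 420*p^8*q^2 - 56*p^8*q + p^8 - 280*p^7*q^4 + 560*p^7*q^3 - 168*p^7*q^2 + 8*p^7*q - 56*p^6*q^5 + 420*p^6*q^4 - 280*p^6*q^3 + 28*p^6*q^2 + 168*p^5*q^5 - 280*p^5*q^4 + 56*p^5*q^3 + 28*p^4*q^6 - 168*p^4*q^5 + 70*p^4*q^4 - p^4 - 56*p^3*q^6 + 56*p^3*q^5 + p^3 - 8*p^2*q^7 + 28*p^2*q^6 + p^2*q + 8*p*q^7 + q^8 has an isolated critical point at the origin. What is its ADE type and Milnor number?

Type D_{9}, Milnor number mu = 9.

The Hessian of f at 0 has rank 0. Corank 2; j^3 = p^2*(p + q) has shape L^2 M (L != M), so D-series; mu = 9 gives D_9.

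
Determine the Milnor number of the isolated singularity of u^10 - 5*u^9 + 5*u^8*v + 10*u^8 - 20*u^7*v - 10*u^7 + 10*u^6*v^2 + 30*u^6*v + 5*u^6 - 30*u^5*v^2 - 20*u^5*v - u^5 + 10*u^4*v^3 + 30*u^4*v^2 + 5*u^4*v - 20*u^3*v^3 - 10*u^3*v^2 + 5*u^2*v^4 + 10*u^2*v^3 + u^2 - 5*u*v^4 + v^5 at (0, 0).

The Hessian of f at 0 has rank 1. Corank 1: A-series; mu = 4 gives A_4.

4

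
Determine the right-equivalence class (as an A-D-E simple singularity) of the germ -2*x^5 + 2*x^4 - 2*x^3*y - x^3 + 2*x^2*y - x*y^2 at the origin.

D6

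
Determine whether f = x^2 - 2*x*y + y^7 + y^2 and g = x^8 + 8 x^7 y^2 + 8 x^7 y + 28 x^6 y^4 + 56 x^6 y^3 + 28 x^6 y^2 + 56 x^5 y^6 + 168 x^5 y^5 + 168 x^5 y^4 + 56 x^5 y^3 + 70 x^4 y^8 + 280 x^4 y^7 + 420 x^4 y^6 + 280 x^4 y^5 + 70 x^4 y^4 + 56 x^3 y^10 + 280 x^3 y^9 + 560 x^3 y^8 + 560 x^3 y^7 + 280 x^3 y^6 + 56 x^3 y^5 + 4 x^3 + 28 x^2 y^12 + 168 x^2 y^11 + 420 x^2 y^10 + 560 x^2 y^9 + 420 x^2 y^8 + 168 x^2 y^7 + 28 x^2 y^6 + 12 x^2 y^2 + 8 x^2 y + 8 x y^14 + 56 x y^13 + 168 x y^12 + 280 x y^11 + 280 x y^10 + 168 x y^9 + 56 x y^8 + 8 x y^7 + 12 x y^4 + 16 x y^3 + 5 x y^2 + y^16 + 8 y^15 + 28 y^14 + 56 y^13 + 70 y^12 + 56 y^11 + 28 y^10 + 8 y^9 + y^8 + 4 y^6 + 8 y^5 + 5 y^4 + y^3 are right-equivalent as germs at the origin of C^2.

No.

The Hessian of f at 0 has rank 1. Corank 1: A-series; mu = 6 gives A_6. The Hessian of g at 0 has rank 0. Corank 2; j^3 = (x + y)*(2*x + y)^2 has shape L^2 M (L != M), so D-series; mu = 9 gives D_9. f is A_6 but g is D_9, hence not right-equivalent.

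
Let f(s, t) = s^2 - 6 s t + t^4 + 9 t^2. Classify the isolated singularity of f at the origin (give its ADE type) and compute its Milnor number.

Type A_{3}, Milnor number mu = 3.

The Hessian of f at 0 is [[2, -6], [-6, 18]] with rank 1, so corank 1. A Groebner basis of the Jacobian ideal J(f) in C{s,t} is {t^3, s - 3*t}; counting standard monomials gives mu = 3. Corank 1: A-series; mu = 3 gives A_3.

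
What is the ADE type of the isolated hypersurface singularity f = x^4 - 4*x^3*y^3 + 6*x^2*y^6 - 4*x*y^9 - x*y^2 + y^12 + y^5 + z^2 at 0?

The Hessian of f at 0 has rank 1. Corank 2; j^3 = -x*y^2 has shape L^2 M (L != M), so D-series; mu = 5 gives D_5.

D_{5}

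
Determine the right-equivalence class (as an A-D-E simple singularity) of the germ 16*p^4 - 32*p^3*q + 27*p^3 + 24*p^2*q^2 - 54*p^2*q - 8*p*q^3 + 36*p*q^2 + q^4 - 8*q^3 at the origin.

E_6

The Hessian of f at 0 is [[0, 0], [0, 0]] with rank 0, so corank 2. A Groebner basis of the Jacobian ideal J(f) in C{p,q} is {q^4, p*q^2 - 11*q^3/18, p^2 - 4*p*q/3 + 4*q^2/9}; counting standard monomials gives mu = 6. Corank 2; j^3 = (3*p - 2*q)^3 is a perfect cube, so E-series; the 4-jet and mu = 6 give E_6.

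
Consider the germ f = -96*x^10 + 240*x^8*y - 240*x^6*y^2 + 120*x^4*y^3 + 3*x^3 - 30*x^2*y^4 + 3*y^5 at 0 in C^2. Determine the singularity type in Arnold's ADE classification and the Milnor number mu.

The Hessian of f at 0 has rank 0. Corank 2; j^3 = 3*x^3 is a perfect cube, so E-series; the 5-jet and mu = 8 give E_8.

Type E_8, Milnor number mu = 8.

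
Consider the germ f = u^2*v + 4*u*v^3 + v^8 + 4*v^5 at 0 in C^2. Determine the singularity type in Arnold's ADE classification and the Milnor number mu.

Type D9, Milnor number mu = 9.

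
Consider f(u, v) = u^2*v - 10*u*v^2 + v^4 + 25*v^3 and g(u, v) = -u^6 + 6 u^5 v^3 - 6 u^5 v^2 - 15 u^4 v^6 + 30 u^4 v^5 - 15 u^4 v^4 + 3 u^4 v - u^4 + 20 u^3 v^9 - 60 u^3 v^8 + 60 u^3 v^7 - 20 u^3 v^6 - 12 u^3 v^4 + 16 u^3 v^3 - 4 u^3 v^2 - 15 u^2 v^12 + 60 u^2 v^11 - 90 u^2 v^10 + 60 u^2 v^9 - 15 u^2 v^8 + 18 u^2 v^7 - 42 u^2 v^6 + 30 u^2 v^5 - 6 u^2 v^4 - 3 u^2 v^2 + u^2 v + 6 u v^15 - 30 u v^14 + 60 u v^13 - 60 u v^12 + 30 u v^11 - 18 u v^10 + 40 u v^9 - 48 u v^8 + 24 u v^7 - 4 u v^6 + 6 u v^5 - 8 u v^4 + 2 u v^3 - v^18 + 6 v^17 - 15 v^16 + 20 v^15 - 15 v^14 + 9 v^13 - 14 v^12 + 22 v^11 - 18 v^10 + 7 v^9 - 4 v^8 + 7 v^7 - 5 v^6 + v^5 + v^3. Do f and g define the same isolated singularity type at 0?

The Hessian of f at 0 has rank 0. Corank 2; j^3 = v*(u - 5*v)^2 has shape L^2 M (L != M), so D-series; mu = 5 gives D_5. The Hessian of g at 0 has rank 0. Corank 2; j^3 = v*(u^2 + v^2) splits into three distinct lines over C (the quadratic factor has nonzero discriminant), so D_4. f is D_5 but g is D_4, hence not right-equivalent.

No.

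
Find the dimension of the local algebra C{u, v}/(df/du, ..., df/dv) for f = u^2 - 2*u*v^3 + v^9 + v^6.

The Hessian of f at 0 is [[2, 0], [0, 0]] with rank 1, so corank 1. A Groebner basis of the Jacobian ideal J(f) in C{u,v} is {u^2*v^2, u^3, -u + v^3}; counting standard monomials gives mu = 8. Corank 1: A-series; mu = 8 gives A_8.

8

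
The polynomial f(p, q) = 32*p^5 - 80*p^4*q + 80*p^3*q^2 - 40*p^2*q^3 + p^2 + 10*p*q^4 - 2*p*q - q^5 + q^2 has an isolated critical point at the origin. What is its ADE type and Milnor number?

Type A_4, Milnor number mu = 4.

The Hessian of f at 0 is [[2, -2], [-2, 2]] with rank 1, so corank 1. A Groebner basis of the Jacobian ideal J(f) in C{p,q} is {q^4, p - q}; counting standard monomials gives mu = 4. Corank 1: A-series; mu = 4 gives A_4.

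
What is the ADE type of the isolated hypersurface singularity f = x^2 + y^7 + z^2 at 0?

The Hessian of f at 0 has rank 2. Corank 1: A-series; mu = 6 gives A_6.

A_6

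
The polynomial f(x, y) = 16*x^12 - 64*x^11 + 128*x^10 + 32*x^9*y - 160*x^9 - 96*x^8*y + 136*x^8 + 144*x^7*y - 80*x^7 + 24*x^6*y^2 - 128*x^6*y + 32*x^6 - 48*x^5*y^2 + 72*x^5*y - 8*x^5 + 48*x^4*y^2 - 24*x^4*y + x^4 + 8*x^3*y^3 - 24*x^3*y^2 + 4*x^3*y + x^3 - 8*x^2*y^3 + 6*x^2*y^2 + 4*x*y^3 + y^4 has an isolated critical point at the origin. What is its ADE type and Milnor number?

Type E_6, Milnor number mu = 6.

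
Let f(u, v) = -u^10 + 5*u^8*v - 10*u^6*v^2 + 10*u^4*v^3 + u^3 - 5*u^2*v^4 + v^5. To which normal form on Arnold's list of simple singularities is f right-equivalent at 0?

The Hessian of f at 0 has rank 0. Corank 2; j^3 = u^3 is a perfect cube, so E-series; the 5-jet and mu = 8 give E_8.

E_8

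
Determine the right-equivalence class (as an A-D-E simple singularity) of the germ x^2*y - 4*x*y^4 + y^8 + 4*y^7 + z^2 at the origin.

The Hessian of f at 0 has rank 1. Corank 2; j^3 = x^2*y has shape L^2 M (L != M), so D-series; mu = 9 gives D_9.

D_9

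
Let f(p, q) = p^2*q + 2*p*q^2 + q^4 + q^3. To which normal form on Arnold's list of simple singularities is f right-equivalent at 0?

D_5

The Hessian of f at 0 has rank 0. Corank 2; j^3 = q*(p + q)^2 has shape L^2 M (L != M), so D-series; mu = 5 gives D_5.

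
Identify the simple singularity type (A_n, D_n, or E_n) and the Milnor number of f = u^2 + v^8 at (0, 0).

The Hessian of f at 0 has rank 1. Corank 1: A-series; mu = 7 gives A_7.

Type A7, Milnor number mu = 7.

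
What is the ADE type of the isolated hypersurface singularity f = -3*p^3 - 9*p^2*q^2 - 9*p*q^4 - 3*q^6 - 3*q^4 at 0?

E_6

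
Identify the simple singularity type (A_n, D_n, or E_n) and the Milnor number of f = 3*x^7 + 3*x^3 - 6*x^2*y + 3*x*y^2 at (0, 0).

The Hessian of f at 0 has rank 0. Corank 2; j^3 = 3*x*(x - y)^2 has shape L^2 M (L != M), so D-series; mu = 8 gives D_8.

Type D8, Milnor number mu = 8.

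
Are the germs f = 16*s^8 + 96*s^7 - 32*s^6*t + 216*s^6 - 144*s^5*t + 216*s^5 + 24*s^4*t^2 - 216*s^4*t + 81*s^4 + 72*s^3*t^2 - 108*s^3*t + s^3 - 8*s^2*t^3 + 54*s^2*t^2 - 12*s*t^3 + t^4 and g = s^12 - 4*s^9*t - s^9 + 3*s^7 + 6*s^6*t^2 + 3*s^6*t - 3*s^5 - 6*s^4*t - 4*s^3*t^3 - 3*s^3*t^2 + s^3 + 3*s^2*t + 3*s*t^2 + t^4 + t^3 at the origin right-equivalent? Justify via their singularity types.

Yes.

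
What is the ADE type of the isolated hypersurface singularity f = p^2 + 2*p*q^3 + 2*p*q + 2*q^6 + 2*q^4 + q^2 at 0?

The Hessian of f at 0 is [[2, 2], [2, 2]] with rank 1, so corank 1. A Groebner basis of the Jacobian ideal J(f) in C{p,q} is {p*q^2 - p - q, p + q^3 + q, p^2 + 2*p*q + q^2}; counting standard monomials gives mu = 5. Corank 1: A-series; mu = 5 gives A_5.

A_5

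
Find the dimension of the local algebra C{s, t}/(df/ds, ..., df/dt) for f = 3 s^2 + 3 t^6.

5

The Hessian of f at 0 is [[6, 0], [0, 0]] with rank 1, so corank 1. A Groebner basis of the Jacobian ideal J(f) in C{s,t} is {t^5, s}; counting standard monomials gives mu = 5. Corank 1: A-series; mu = 5 gives A_5.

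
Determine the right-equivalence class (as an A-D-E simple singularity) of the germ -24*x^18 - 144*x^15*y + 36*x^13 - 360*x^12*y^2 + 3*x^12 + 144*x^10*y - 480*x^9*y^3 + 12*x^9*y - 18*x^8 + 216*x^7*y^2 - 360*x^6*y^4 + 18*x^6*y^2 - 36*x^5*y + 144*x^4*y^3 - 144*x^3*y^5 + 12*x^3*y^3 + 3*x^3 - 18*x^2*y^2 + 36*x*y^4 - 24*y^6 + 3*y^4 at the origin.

E6

The Hessian of f at 0 has rank 0. Corank 2; j^3 = 3*x^3 is a perfect cube, so E-series; the 4-jet and mu = 6 give E_6.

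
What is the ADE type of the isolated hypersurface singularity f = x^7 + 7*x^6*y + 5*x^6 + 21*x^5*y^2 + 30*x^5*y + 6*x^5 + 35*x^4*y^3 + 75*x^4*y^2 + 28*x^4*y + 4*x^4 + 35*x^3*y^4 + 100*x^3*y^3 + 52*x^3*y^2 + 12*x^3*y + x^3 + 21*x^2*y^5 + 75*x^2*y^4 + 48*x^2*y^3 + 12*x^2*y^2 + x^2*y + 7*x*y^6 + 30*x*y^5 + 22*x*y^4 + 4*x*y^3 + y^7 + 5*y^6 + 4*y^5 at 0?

The Hessian of f at 0 has rank 0. Corank 2; j^3 = x^2*(x + y) has shape L^2 M (L != M), so D-series; mu = 7 gives D_7.

D_{7}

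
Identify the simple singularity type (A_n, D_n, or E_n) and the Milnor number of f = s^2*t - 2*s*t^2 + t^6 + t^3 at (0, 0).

Type D_7, Milnor number mu = 7.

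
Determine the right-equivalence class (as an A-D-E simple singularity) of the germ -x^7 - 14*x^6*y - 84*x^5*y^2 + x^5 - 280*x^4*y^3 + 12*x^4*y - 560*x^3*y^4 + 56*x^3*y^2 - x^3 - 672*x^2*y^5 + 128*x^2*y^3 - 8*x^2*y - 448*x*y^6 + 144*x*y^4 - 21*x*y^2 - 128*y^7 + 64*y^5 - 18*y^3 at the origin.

The Hessian of f at 0 has rank 0. Corank 2; j^3 = -(x + 2*y)*(x + 3*y)^2 has shape L^2 M (L != M), so D-series; mu = 6 gives D_6.

D_{6}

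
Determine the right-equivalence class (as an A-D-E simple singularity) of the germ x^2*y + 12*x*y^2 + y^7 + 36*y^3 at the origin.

D_8

The Hessian of f at 0 has rank 0. Corank 2; j^3 = y*(x + 6*y)^2 has shape L^2 M (L != M), so D-series; mu = 8 gives D_8.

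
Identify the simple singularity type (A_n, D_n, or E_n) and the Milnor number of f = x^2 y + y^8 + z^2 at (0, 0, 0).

Type D9, Milnor number mu = 9.

The Hessian of f at 0 is [[0, 0, 0], [0, 0, 0], [0, 0, 2]] with rank 1, so corank 2. A Groebner basis of the Jacobian ideal J(f) in C{x,y,z} is {x^2/8 + y^7, x^3, x*y, z}; counting standard monomials gives mu = 9. Corank 2; j^3 = x^2*y has shape L^2 M (L != M), so D-series; mu = 9 gives D_9.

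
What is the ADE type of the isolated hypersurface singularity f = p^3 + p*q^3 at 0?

E7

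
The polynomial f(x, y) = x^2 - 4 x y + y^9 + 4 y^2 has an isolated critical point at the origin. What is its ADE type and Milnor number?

Type A_{8}, Milnor number mu = 8.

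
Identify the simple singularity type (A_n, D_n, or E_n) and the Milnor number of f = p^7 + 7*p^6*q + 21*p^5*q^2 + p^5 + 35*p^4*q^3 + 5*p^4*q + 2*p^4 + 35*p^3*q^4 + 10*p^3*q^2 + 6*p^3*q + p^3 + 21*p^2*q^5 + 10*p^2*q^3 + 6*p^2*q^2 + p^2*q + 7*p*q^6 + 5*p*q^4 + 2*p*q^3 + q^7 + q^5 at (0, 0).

Type D8, Milnor number mu = 8.

The Hessian of f at 0 has rank 0. Corank 2; j^3 = p^2*(p + q) has shape L^2 M (L != M), so D-series; mu = 8 gives D_8.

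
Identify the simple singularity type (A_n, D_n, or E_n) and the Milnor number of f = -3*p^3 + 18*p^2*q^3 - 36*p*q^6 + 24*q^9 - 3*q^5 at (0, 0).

The Hessian of f at 0 is [[0, 0], [0, 0]] with rank 0, so corank 2. A Groebner basis of the Jacobian ideal J(f) in C{p,q} is {-p^2/4 + p*q^3, q^4, p^3, p^2*q}; counting standard monomials gives mu = 8. Corank 2; j^3 = -3*p^3 is a perfect cube, so E-series; the 5-jet and mu = 8 give E_8.

Type E_{8}, Milnor number mu = 8.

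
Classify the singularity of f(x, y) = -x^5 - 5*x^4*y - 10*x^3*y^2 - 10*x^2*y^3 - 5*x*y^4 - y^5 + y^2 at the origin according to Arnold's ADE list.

A_4

The Hessian of f at 0 is [[0, 0], [0, 2]] with rank 1, so corank 1. A Groebner basis of the Jacobian ideal J(f) in C{x,y} is {x^4, y}; counting standard monomials gives mu = 4. Corank 1: A-series; mu = 4 gives A_4.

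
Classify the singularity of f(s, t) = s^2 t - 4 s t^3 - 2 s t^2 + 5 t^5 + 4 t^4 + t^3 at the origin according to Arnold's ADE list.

The Hessian of f at 0 has rank 0. Corank 2; j^3 = t*(s - t)^2 has shape L^2 M (L != M), so D-series; mu = 6 gives D_6.

D_6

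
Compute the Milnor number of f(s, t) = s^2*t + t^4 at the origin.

5

The Hessian of f at 0 has rank 0. Corank 2; j^3 = s^2*t has shape L^2 M (L != M), so D-series; mu = 5 gives D_5.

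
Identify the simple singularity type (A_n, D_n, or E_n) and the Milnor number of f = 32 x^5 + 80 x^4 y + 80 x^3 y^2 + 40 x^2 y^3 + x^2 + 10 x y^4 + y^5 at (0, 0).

The Hessian of f at 0 is [[2, 0], [0, 0]] with rank 1, so corank 1. A Groebner basis of the Jacobian ideal J(f) in C{x,y} is {y^4, x}; counting standard monomials gives mu = 4. Corank 1: A-series; mu = 4 gives A_4.

Type A_{4}, Milnor number mu = 4.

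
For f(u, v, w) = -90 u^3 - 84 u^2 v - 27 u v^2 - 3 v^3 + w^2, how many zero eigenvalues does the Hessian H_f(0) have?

2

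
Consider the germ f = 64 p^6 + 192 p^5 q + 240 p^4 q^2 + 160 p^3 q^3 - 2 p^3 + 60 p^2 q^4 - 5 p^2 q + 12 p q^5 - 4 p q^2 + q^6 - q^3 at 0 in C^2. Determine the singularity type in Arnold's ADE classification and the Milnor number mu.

Type D_7, Milnor number mu = 7.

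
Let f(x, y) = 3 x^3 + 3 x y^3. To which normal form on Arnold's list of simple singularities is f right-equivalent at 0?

E_7

The Hessian of f at 0 has rank 0. Corank 2; j^3 = 3*x^3 is a perfect cube, so E-series; the 4-jet and mu = 7 give E_7.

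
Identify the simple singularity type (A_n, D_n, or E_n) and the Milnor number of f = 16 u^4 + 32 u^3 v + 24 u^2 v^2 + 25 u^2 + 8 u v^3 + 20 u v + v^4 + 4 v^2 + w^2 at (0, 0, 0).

Type A_3, Milnor number mu = 3.

The Hessian of f at 0 has rank 2. Corank 1: A-series; mu = 3 gives A_3.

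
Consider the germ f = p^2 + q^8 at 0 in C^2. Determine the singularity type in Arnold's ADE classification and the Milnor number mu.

The Hessian of f at 0 is [[2, 0], [0, 0]] with rank 1, so corank 1. A Groebner basis of the Jacobian ideal J(f) in C{p,q} is {q^7, p}; counting standard monomials gives mu = 7. Corank 1: A-series; mu = 7 gives A_7.

Type A_{7}, Milnor number mu = 7.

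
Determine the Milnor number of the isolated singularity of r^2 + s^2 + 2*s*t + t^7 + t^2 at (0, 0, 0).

The Hessian of f at 0 has rank 2. Corank 1: A-series; mu = 6 gives A_6.

6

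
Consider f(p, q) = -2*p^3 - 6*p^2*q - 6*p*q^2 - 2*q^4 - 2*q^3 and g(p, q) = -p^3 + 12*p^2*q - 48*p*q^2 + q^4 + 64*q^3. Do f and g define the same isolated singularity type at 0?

Yes.

The Hessian of f at 0 has rank 0. Corank 2; j^3 = -2*(p + q)^3 is a perfect cube, so E-series; the 4-jet and mu = 6 give E_6. The Hessian of g at 0 has rank 0. Corank 2; j^3 = -(p - 4*q)^3 is a perfect cube, so E-series; the 4-jet and mu = 6 give E_6. Both have type E_6, hence right-equivalent.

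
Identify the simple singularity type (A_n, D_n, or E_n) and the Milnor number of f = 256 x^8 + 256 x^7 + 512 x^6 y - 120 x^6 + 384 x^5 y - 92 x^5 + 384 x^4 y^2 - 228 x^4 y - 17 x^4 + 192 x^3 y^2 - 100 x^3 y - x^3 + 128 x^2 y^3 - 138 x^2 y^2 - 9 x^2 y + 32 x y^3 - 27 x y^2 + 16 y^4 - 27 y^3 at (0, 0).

Type E_6, Milnor number mu = 6.

The Hessian of f at 0 has rank 0. Corank 2; j^3 = -(x + 3*y)^3 is a perfect cube, so E-series; the 4-jet and mu = 6 give E_6.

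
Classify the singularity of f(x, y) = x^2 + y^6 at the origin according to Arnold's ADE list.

The Hessian of f at 0 is [[2, 0], [0, 0]] with rank 1, so corank 1. A Groebner basis of the Jacobian ideal J(f) in C{x,y} is {y^5, x}; counting standard monomials gives mu = 5. Corank 1: A-series; mu = 5 gives A_5.

A_5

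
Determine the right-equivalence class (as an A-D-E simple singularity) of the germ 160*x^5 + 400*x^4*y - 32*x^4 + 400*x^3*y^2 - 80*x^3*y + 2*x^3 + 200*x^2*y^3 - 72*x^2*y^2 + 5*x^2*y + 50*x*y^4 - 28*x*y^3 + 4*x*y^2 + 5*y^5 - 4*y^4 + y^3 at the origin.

The Hessian of f at 0 has rank 0. Corank 2; j^3 = (x + y)^2*(2*x + y) has shape L^2 M (L != M), so D-series; mu = 6 gives D_6.

D_6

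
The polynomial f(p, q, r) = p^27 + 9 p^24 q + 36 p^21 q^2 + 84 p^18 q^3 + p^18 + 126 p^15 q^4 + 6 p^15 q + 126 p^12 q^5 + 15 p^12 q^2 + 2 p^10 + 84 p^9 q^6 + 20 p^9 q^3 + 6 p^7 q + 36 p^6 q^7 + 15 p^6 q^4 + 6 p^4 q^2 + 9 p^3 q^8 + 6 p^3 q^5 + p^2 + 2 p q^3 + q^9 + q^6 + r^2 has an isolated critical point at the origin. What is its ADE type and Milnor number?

Type A8, Milnor number mu = 8.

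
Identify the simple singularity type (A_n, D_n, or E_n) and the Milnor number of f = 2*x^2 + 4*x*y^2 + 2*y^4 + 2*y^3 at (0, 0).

The Hessian of f at 0 is [[4, 0], [0, 0]] with rank 1, so corank 1. A Groebner basis of the Jacobian ideal J(f) in C{x,y} is {y^2, x}; counting standard monomials gives mu = 2. Corank 1: A-series; mu = 2 gives A_2.

Type A2, Milnor number mu = 2.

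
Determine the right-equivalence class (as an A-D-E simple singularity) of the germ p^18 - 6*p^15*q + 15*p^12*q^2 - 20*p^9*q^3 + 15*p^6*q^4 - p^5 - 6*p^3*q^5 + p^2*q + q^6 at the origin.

D_{7}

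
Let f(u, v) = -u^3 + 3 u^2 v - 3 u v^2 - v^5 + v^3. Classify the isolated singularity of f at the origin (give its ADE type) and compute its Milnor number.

Type E_{8}, Milnor number mu = 8.

The Hessian of f at 0 has rank 0. Corank 2; j^3 = -(u - v)^3 is a perfect cube, so E-series; the 5-jet and mu = 8 give E_8.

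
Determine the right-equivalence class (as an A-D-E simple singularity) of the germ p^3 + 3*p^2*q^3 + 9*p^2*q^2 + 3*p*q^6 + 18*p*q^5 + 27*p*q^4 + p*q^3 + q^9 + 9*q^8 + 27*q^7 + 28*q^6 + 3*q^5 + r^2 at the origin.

E_7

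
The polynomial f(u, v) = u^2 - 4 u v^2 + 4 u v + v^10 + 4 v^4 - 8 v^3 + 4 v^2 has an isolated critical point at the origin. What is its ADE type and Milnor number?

Type A_{9}, Milnor number mu = 9.

The Hessian of f at 0 has rank 1. Corank 1: A-series; mu = 9 gives A_9.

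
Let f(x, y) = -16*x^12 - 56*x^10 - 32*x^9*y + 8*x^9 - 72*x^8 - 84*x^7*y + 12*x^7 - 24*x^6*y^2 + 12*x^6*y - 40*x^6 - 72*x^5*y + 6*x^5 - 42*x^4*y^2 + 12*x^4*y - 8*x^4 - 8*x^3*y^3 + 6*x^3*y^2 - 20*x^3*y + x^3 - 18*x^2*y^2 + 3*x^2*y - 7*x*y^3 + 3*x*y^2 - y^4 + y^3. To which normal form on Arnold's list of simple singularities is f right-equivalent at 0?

E_{7}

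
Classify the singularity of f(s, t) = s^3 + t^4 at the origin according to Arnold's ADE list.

E6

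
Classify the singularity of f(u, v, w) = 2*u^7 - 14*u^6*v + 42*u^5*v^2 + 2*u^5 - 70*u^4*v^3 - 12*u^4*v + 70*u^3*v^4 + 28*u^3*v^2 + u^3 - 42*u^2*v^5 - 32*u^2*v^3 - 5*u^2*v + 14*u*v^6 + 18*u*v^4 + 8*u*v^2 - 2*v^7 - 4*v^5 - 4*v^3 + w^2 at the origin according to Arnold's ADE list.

D_{8}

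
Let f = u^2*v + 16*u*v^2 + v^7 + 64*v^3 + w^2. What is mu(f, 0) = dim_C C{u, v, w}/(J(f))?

8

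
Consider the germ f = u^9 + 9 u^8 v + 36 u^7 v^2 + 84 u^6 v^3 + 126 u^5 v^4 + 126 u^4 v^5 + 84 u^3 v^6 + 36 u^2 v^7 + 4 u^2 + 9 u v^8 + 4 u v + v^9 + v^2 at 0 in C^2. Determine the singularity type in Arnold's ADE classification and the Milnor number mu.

Type A_{8}, Milnor number mu = 8.

The Hessian of f at 0 has rank 1. Corank 1: A-series; mu = 8 gives A_8.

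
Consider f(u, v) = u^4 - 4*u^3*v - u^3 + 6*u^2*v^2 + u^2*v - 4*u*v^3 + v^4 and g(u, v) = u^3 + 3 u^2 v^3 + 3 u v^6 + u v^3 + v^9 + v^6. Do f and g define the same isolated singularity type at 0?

No.

The Hessian of f at 0 has rank 0. Corank 2; j^3 = -u^2*(u - v) has shape L^2 M (L != M), so D-series; mu = 5 gives D_5. The Hessian of g at 0 has rank 0. Corank 2; j^3 = u^3 is a perfect cube, so E-series; the 4-jet and mu = 7 give E_7. f is D_5 but g is E_7, hence not right-equivalent.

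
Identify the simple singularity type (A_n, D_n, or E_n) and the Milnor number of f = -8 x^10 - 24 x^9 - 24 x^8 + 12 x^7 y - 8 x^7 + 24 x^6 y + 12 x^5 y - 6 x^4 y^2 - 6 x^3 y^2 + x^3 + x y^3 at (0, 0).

The Hessian of f at 0 is [[0, 0], [0, 0]] with rank 0, so corank 2. A Groebner basis of the Jacobian ideal J(f) in C{x,y} is {x^3, x*y^2, 3*x^2 + y^3}; counting standard monomials gives mu = 7. Corank 2; j^3 = x^3 is a perfect cube, so E-series; the 4-jet and mu = 7 give E_7.

Type E7, Milnor number mu = 7.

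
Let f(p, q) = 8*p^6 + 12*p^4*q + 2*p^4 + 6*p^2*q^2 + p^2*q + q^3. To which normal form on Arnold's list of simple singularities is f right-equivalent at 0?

D_{4}

The Hessian of f at 0 has rank 0. Corank 2; j^3 = q*(p^2 + q^2) splits into three distinct lines over C (the quadratic factor has nonzero discriminant), so D_4.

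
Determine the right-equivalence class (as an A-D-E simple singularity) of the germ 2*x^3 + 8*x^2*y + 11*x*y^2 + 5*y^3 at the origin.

The Hessian of f at 0 is [[0, 0], [0, 0]] with rank 0, so corank 2. A Groebner basis of the Jacobian ideal J(f) in C{x,y} is {y^3, x^2 + y^2/2, x*y + y^2/2}; counting standard monomials gives mu = 4. Corank 2; j^3 = (x + y)*(2*x^2 + 6*x*y + 5*y^2) splits into three distinct lines over C (the quadratic factor has nonzero discriminant), so D_4.

D_4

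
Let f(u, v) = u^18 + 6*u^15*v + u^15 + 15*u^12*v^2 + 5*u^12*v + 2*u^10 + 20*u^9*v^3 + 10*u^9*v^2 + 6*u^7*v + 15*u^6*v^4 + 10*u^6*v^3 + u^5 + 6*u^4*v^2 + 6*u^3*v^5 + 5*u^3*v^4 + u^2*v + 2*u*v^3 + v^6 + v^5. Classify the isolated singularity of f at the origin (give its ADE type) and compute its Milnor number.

Type D_7, Milnor number mu = 7.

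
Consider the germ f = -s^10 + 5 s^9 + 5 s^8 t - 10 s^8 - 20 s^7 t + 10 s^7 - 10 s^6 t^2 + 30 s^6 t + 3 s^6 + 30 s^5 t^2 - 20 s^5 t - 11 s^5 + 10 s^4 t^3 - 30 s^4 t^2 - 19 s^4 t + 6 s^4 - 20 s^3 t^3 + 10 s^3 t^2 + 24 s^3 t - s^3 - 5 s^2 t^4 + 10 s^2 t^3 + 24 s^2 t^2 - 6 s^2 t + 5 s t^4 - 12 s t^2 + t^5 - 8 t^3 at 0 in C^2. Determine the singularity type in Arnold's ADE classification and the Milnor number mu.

The Hessian of f at 0 has rank 0. Corank 2; j^3 = -(s + 2*t)^3 is a perfect cube, so E-series; the 5-jet and mu = 8 give E_8.

Type E_8, Milnor number mu = 8.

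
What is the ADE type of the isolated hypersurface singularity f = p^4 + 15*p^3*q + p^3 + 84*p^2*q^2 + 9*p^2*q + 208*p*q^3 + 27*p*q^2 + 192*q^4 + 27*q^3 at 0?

E_7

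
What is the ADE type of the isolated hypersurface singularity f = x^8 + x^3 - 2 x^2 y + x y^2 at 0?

D9

The Hessian of f at 0 has rank 0. Corank 2; j^3 = x*(x - y)^2 has shape L^2 M (L != M), so D-series; mu = 9 gives D_9.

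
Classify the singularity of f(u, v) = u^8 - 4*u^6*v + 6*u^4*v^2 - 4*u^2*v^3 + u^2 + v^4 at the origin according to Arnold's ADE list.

The Hessian of f at 0 is [[2, 0], [0, 0]] with rank 1, so corank 1. A Groebner basis of the Jacobian ideal J(f) in C{u,v} is {v^3, u}; counting standard monomials gives mu = 3. Corank 1: A-series; mu = 3 gives A_3.

A_3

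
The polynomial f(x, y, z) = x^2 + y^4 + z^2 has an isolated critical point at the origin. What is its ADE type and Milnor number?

Type A3, Milnor number mu = 3.

The Hessian of f at 0 is [[2, 0, 0], [0, 0, 0], [0, 0, 2]] with rank 2, so corank 1. A Groebner basis of the Jacobian ideal J(f) in C{x,y,z} is {y^3, x, z}; counting standard monomials gives mu = 3. Corank 1: A-series; mu = 3 gives A_3.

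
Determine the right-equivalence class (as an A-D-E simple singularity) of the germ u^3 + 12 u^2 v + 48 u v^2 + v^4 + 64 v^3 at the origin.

The Hessian of f at 0 is [[0, 0], [0, 0]] with rank 0, so corank 2. A Groebner basis of the Jacobian ideal J(f) in C{u,v} is {v^3, u^2 + 8*u*v + 16*v^2}; counting standard monomials gives mu = 6. Corank 2; j^3 = (u + 4*v)^3 is a perfect cube, so E-series; the 4-jet and mu = 6 give E_6.

E_{6}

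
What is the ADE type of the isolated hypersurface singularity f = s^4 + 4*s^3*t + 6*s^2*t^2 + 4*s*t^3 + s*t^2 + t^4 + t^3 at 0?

D_{5}

The Hessian of f at 0 has rank 0. Corank 2; j^3 = t^2*(s + t) has shape L^2 M (L != M), so D-series; mu = 5 gives D_5.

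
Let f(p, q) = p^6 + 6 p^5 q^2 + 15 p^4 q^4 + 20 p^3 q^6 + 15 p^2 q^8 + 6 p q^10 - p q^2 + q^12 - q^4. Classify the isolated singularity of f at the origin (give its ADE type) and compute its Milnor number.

Type D_7, Milnor number mu = 7.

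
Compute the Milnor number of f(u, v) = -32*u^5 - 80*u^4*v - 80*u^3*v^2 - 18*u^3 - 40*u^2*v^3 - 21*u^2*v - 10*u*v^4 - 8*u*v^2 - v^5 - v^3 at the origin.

The Hessian of f at 0 has rank 0. Corank 2; j^3 = -(2*u + v)*(3*u + v)^2 has shape L^2 M (L != M), so D-series; mu = 6 gives D_6.

6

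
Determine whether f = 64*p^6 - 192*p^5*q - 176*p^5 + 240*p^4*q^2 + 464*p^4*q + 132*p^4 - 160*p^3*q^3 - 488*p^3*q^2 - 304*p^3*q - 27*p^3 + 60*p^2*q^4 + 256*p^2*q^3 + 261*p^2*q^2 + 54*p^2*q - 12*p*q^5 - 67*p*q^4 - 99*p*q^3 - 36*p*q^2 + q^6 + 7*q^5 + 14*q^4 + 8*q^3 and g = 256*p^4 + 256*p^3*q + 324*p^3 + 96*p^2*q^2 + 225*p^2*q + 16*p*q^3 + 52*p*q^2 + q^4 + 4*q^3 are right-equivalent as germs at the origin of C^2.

No.

The Hessian of f at 0 has rank 0. Corank 2; j^3 = -(3*p - 2*q)^3 is a perfect cube, so E-series; the 4-jet and mu = 7 give E_7. The Hessian of g at 0 has rank 0. Corank 2; j^3 = (4*p + q)*(9*p + 2*q)^2 has shape L^2 M (L != M), so D-series; mu = 5 gives D_5. f is E_7 but g is D_5, hence not right-equivalent.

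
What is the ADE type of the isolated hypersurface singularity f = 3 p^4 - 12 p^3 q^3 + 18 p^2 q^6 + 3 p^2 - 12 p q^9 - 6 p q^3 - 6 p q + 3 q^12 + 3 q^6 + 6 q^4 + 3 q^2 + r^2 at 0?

The Hessian of f at 0 has rank 2. Corank 1: A-series; mu = 3 gives A_3.

A_{3}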